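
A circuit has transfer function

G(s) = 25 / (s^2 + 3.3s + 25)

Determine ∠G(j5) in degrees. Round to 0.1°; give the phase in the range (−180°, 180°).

At s = jω = j5:
quadratic: (j5)² + 3.3·j5 + 25 = 0 + j16.5 → |·| ≈ 16.5, ∠ ≈ 90.00°
∠G = 0.00° − 90.00° = -90.00°

-90.0°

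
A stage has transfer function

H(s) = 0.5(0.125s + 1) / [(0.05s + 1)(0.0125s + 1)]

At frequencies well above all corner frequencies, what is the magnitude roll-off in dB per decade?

Each pole contributes −20 dB/decade at high frequency; each zero contributes +20 dB/decade.
Net: 1 zero(s) − 2 pole(s) → -20 dB/decade.

-20 dB/decade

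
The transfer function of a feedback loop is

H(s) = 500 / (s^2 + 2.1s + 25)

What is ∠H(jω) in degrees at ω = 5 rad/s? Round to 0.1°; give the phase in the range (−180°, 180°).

-90.0°

At s = jω = j5:
quadratic: (j5)² + 2.1·j5 + 25 = 0 + j10.5 → |·| ≈ 10.5, ∠ ≈ 90.00°
∠H = 0.00° − 90.00° = -90.00°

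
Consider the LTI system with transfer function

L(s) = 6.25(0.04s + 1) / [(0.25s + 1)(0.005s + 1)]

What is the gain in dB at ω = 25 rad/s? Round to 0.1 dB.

At ω = 25 rad/s:
zero (1 + j25·0.04) = 1 + j1 → |·| ≈ 1.4142, ∠ ≈ 45.00°
pole (1 + j25·0.25) = 1 + j6.25 → |·| ≈ 6.3295, ∠ ≈ 80.91°
pole (1 + j25·0.005) = 1 + j0.125 → |·| ≈ 1.0078, ∠ ≈ 7.13°
|L| = 6.25 · 1.4142 / (6.3295 · 1.0078) ≈ 1.3856
Gain = 20 log₁₀(1.3856) ≈ 2.83 dB

2.8 dB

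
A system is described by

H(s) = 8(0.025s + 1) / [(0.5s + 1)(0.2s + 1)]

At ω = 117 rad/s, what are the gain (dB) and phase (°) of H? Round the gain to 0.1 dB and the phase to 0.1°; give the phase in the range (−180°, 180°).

-34.9 dB, -105.4°

At ω = 117 rad/s:
zero (1 + j117·0.025) = 1 + j2.925 → |·| ≈ 3.0912, ∠ ≈ 71.13°
pole (1 + j117·0.5) = 1 + j58.5 → |·| ≈ 58.509, ∠ ≈ 89.02°
pole (1 + j117·0.2) = 1 + j23.4 → |·| ≈ 23.421, ∠ ≈ 87.55°
|H| = 8 · 3.0912 / (58.509 · 23.421) ≈ 0.018046
Gain = 20 log₁₀(0.018046) ≈ -34.87 dB
∠H = (71.13°) − (89.02° + 87.55°) = -105.44°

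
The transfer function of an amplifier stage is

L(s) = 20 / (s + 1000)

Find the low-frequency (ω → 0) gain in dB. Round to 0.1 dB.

-34.0 dB

L(0) = 20 / (1000) = 0.02
20 log₁₀(0.02) ≈ -33.98 dB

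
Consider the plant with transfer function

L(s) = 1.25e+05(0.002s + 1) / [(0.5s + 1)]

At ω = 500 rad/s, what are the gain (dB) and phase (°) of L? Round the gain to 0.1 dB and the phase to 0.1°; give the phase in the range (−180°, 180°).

At ω = 500 rad/s:
zero (1 + j500·0.002) = 1 + j1 → |·| ≈ 1.4142, ∠ ≈ 45.00°
pole (1 + j500·0.5) = 1 + j250 → |·| ≈ 250, ∠ ≈ 89.77°
|L| = 1.25e+05 · 1.4142 / (250) ≈ 707.1
Gain = 20 log₁₀(707.1) ≈ 56.99 dB
∠L = (45.00°) − (89.77°) = -44.77°

57.0 dB, -44.8°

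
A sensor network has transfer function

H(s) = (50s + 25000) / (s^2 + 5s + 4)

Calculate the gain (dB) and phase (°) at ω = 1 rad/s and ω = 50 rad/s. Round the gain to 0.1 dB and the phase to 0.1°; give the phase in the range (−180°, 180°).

ω = 1: 72.6 dB, -58.9°; ω = 50: 20.0 dB, -168.6°

Substitute s = j1:
Numerator: 50(j1) + 25000 = 25000 + j50
Denominator: (j1)^2 + 5(j1) + 4 = 3 + j5
|N| = √(25000² + 50²) ≈ 25000, ∠N ≈ 0.11°
|D| = √(3² + 5²) ≈ 5.831, ∠D ≈ 59.04°
|H| = 25000 / 5.831 ≈ 4287.4
Gain = 20 log₁₀(4287.4) ≈ 72.64 dB
∠H = 0.11° − 59.04° = -58.93°

Substitute s = j50:
Numerator: 50(j50) + 25000 = 25000 + j2500
Denominator: (j50)^2 + 5(j50) + 4 = -2496 + j250
|N| = √(25000² + 2500²) ≈ 25125, ∠N ≈ 5.71°
|D| = √(2496² + 250²) ≈ 2508.5, ∠D ≈ 174.28°
|H| = 25125 / 2508.5 ≈ 10.016
Gain = 20 log₁₀(10.016) ≈ 20.01 dB
∠H = 5.71° − 174.28° = -168.57°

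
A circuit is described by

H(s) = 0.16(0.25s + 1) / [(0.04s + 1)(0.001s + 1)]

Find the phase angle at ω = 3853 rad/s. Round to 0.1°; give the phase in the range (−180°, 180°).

-75.1°

At ω = 3853 rad/s:
zero (1 + j3853·0.25) = 1 + j963.25 → |·| ≈ 963.25, ∠ ≈ 89.94°
pole (1 + j3853·0.04) = 1 + j154.12 → |·| ≈ 154.12, ∠ ≈ 89.63°
pole (1 + j3853·0.001) = 1 + j3.853 → |·| ≈ 3.9807, ∠ ≈ 75.45°
∠H = (89.94°) − (89.63° + 75.45°) = -75.14°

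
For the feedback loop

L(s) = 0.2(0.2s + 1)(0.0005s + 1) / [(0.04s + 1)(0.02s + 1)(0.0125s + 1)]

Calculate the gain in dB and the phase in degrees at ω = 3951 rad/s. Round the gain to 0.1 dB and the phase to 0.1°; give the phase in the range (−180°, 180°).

At ω = 3951 rad/s:
zero (1 + j3951·0.2) = 1 + j790.2 → |·| ≈ 790.2, ∠ ≈ 89.93°
zero (1 + j3951·0.0005) = 1 + j1.9755 → |·| ≈ 2.2142, ∠ ≈ 63.15°
pole (1 + j3951·0.04) = 1 + j158.04 → |·| ≈ 158.04, ∠ ≈ 89.64°
pole (1 + j3951·0.02) = 1 + j79.02 → |·| ≈ 79.026, ∠ ≈ 89.27°
pole (1 + j3951·0.0125) = 1 + j49.3875 → |·| ≈ 49.398, ∠ ≈ 88.84°
|L| = 0.2 · 790.2 · 2.2142 / (158.04 · 79.026 · 49.398) ≈ 0.0005672
Gain = 20 log₁₀(0.0005672) ≈ -64.93 dB
∠L = (89.93° + 63.15°) − (89.64° + 89.27° + 88.84°) = -114.67°

-64.9 dB, -114.7°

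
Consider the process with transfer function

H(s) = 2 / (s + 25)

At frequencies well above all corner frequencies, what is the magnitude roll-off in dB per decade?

Each pole contributes −20 dB/decade at high frequency; each zero contributes +20 dB/decade.
Net: 0 zero(s) − 1 pole(s) → -20 dB/decade.

-20 dB/decade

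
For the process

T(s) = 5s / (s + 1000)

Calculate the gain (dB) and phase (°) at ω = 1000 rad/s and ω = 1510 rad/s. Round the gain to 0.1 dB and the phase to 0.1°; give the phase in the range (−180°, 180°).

ω = 1000: 11.0 dB, 45.0°; ω = 1510: 12.4 dB, 33.5°

At s = jω = j1000:
zero at origin: s = j1000 → |·| = 1000, ∠ = 90.00°
pole (s+1000): 1000 + j1000 → |·| = √(1000²+1000²) = √2000000 ≈ 1414.2, ∠ = arctan(1000/1000) ≈ 45.00°
|T| = 5 · 1000 / 1414.2 ≈ 3.5356
Gain = 20 log₁₀(3.5356) ≈ 10.97 dB
∠T = 90.00° − 45.00° = 45.00°

At s = jω = j1510:
zero at origin: s = j1510 → |·| = 1510, ∠ = 90.00°
pole (s+1000): 1000 + j1510 → |·| = √(1000²+1510²) = √3280100 ≈ 1811.1, ∠ = arctan(1510/1000) ≈ 56.49°
|T| = 5 · 1510 / 1811.1 ≈ 4.1687
Gain = 20 log₁₀(4.1687) ≈ 12.40 dB
∠T = 90.00° − 56.49° = 33.51°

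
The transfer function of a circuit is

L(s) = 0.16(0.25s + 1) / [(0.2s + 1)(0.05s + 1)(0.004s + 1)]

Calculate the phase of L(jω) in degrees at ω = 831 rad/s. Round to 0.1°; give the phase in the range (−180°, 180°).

At ω = 831 rad/s:
zero (1 + j831·0.25) = 1 + j207.75 → |·| ≈ 207.75, ∠ ≈ 89.72°
pole (1 + j831·0.2) = 1 + j166.2 → |·| ≈ 166.2, ∠ ≈ 89.66°
pole (1 + j831·0.05) = 1 + j41.55 → |·| ≈ 41.562, ∠ ≈ 88.62°
pole (1 + j831·0.004) = 1 + j3.324 → |·| ≈ 3.4712, ∠ ≈ 73.26°
∠L = (89.72°) − (89.66° + 88.62° + 73.26°) = -161.82°

-161.8°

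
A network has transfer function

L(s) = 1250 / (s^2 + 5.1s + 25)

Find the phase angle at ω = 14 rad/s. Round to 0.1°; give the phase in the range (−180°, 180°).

At s = jω = j14:
quadratic: (j14)² + 5.1·j14 + 25 = -171 + j71.4 → |·| ≈ 185.31, ∠ ≈ 157.34°
∠L = 0.00° − 157.34° = -157.34°

-157.3°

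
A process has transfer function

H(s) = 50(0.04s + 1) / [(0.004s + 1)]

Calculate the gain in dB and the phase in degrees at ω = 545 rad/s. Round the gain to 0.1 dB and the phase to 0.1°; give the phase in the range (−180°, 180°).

53.2 dB, 22.0°

At ω = 545 rad/s:
zero (1 + j545·0.04) = 1 + j21.8 → |·| ≈ 21.823, ∠ ≈ 87.37°
pole (1 + j545·0.004) = 1 + j2.18 → |·| ≈ 2.3984, ∠ ≈ 65.36°
|H| = 50 · 21.823 / (2.3984) ≈ 454.95
Gain = 20 log₁₀(454.95) ≈ 53.16 dB
∠H = (87.37°) − (65.36°) = 22.01°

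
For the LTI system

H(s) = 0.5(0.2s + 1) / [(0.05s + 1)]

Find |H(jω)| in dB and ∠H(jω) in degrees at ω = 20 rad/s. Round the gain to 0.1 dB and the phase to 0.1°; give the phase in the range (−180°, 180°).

At ω = 20 rad/s:
zero (1 + j20·0.2) = 1 + j4 → |·| ≈ 4.1231, ∠ ≈ 75.96°
pole (1 + j20·0.05) = 1 + j1 → |·| ≈ 1.4142, ∠ ≈ 45.00°
|H| = 0.5 · 4.1231 / (1.4142) ≈ 1.4577
Gain = 20 log₁₀(1.4577) ≈ 3.27 dB
∠H = (75.96°) − (45.00°) = 30.96°

3.3 dB, 31.0°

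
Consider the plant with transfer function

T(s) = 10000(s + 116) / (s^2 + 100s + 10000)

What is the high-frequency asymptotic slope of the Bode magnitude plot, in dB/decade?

-20 dB/decade

Each pole contributes −20 dB/decade at high frequency; each zero contributes +20 dB/decade.
Net: 1 zero(s) − 2 pole(s) → -20 dB/decade.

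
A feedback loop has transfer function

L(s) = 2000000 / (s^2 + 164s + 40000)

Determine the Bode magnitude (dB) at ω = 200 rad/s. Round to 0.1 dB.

35.7 dB

At s = jω = j200:
quadratic: (j200)² + 164·j200 + 40000 = 0 + j32800 → |·| ≈ 32800, ∠ ≈ 90.00°
|L| = 2000000 / 32800 ≈ 60.976
Gain = 20 log₁₀(60.976) ≈ 35.70 dB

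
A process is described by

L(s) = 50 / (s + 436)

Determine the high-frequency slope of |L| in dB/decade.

-20 dB/decade

Each pole contributes −20 dB/decade at high frequency; each zero contributes +20 dB/decade.
Net: 0 zero(s) − 1 pole(s) → -20 dB/decade.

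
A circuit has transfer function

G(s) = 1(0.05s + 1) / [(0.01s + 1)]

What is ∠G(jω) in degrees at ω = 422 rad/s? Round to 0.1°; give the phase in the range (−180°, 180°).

10.6°

At ω = 422 rad/s:
zero (1 + j422·0.05) = 1 + j21.1 → |·| ≈ 21.124, ∠ ≈ 87.29°
pole (1 + j422·0.01) = 1 + j4.22 → |·| ≈ 4.3369, ∠ ≈ 76.67°
∠G = (87.29°) − (76.67°) = 10.62°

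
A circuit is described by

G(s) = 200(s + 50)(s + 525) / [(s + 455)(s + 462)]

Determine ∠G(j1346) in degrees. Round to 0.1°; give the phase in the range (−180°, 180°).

14.2°

At s = jω = j1346:
zero (s+50): 50 + j1346 → |·| = √(50²+1346²) = √1814216 ≈ 1346.9, ∠ = arctan(1346/50) ≈ 87.87°
zero (s+525): 525 + j1346 → |·| = √(525²+1346²) = √2087341 ≈ 1444.8, ∠ = arctan(1346/525) ≈ 68.69°
pole (s+455): 455 + j1346 → |·| = √(455²+1346²) = √2018741 ≈ 1420.8, ∠ = arctan(1346/455) ≈ 71.32°
pole (s+462): 462 + j1346 → |·| = √(462²+1346²) = √2025160 ≈ 1423.1, ∠ = arctan(1346/462) ≈ 71.06°
∠G = 156.56° − 142.38° = 14.18°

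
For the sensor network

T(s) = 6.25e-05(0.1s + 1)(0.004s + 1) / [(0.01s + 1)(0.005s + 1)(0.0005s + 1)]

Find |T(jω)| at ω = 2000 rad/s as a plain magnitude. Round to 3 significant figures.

At ω = 2000 rad/s:
zero (1 + j2000·0.1) = 1 + j200 → |·| ≈ 200, ∠ ≈ 89.71°
zero (1 + j2000·0.004) = 1 + j8 → |·| ≈ 8.0623, ∠ ≈ 82.87°
pole (1 + j2000·0.01) = 1 + j20 → |·| ≈ 20.025, ∠ ≈ 87.14°
pole (1 + j2000·0.005) = 1 + j10 → |·| ≈ 10.05, ∠ ≈ 84.29°
pole (1 + j2000·0.0005) = 1 + j1 → |·| ≈ 1.4142, ∠ ≈ 45.00°
|T| = 6.25e-05 · 200 · 8.0623 / (20.025 · 10.05 · 1.4142) ≈ 0.00035409

0.000354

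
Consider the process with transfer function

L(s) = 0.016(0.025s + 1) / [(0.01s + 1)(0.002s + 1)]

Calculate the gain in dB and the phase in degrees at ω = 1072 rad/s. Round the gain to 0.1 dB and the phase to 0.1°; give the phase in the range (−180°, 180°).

At ω = 1072 rad/s:
zero (1 + j1072·0.025) = 1 + j26.8 → |·| ≈ 26.819, ∠ ≈ 87.86°
pole (1 + j1072·0.01) = 1 + j10.72 → |·| ≈ 10.767, ∠ ≈ 84.67°
pole (1 + j1072·0.002) = 1 + j2.144 → |·| ≈ 2.3657, ∠ ≈ 64.99°
|L| = 0.016 · 26.819 / (10.767 · 2.3657) ≈ 0.016846
Gain = 20 log₁₀(0.016846) ≈ -35.47 dB
∠L = (87.86°) − (84.67° + 64.99°) = -61.80°

-35.5 dB, -61.8°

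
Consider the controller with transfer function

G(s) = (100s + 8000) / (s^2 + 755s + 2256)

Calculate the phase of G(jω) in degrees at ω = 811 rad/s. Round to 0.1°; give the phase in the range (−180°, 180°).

-52.6°

Substitute s = j811:
Numerator: 100(j811) + 8000 = 8000 + j81100
Denominator: (j811)^2 + 755(j811) + 2256 = -655465 + j612305
|N| = √(8000² + 81100²) ≈ 81494, ∠N ≈ 84.37°
|D| = √(655465² + 612305²) ≈ 8.9697e+05, ∠D ≈ 136.95°
∠G = 84.37° − 136.95° = -52.58°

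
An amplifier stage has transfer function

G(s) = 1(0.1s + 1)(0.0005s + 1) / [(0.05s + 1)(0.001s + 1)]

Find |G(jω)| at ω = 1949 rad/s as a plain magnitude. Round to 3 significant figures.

At ω = 1949 rad/s:
zero (1 + j1949·0.1) = 1 + j194.9 → |·| ≈ 194.9, ∠ ≈ 89.71°
zero (1 + j1949·0.0005) = 1 + j0.9745 → |·| ≈ 1.3963, ∠ ≈ 44.26°
pole (1 + j1949·0.05) = 1 + j97.45 → |·| ≈ 97.455, ∠ ≈ 89.41°
pole (1 + j1949·0.001) = 1 + j1.949 → |·| ≈ 2.1906, ∠ ≈ 62.84°
|G| = 1 · 194.9 · 1.3963 / (97.455 · 2.1906) ≈ 1.2747

1.27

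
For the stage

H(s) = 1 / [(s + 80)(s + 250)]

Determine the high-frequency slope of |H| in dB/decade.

-40 dB/decade

Each pole contributes −20 dB/decade at high frequency; each zero contributes +20 dB/decade.
Net: 0 zero(s) − 2 pole(s) → -40 dB/decade.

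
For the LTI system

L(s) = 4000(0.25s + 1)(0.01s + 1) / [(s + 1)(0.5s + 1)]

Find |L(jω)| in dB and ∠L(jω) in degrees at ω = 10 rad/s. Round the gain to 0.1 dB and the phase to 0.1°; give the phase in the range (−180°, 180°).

46.5 dB, -89.1°

At ω = 10 rad/s:
zero (1 + j10·0.25) = 1 + j2.5 → |·| ≈ 2.6926, ∠ ≈ 68.20°
zero (1 + j10·0.01) = 1 + j0.1 → |·| ≈ 1.005, ∠ ≈ 5.71°
pole (1 + j10·1) = 1 + j10 → |·| ≈ 10.05, ∠ ≈ 84.29°
pole (1 + j10·0.5) = 1 + j5 → |·| ≈ 5.099, ∠ ≈ 78.69°
|L| = 4000 · 2.6926 · 1.005 / (10.05 · 5.099) ≈ 211.23
Gain = 20 log₁₀(211.23) ≈ 46.50 dB
∠L = (68.20° + 5.71°) − (84.29° + 78.69°) = -89.07°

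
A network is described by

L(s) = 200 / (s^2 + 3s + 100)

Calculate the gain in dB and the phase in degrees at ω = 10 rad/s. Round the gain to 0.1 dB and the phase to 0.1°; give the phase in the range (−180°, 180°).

At s = jω = j10:
quadratic: (j10)² + 3·j10 + 100 = 0 + j30 → |·| ≈ 30, ∠ ≈ 90.00°
|L| = 200 / 30 ≈ 6.6667
Gain = 20 log₁₀(6.6667) ≈ 16.48 dB
∠L = 0.00° − 90.00° = -90.00°

16.5 dB, -90.0°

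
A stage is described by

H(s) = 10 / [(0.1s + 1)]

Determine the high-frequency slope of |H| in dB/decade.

-20 dB/decade

Each pole contributes −20 dB/decade at high frequency; each zero contributes +20 dB/decade.
Net: 0 zero(s) − 1 pole(s) → -20 dB/decade.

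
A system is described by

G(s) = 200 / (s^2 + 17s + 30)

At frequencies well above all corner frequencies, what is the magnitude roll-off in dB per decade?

-40 dB/decade

Each pole contributes −20 dB/decade at high frequency; each zero contributes +20 dB/decade.
Net: 0 zero(s) − 2 pole(s) → -40 dB/decade.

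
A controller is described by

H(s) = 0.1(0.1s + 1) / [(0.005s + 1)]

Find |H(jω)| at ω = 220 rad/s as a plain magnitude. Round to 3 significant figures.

1.48

At ω = 220 rad/s:
zero (1 + j220·0.1) = 1 + j22 → |·| ≈ 22.023, ∠ ≈ 87.40°
pole (1 + j220·0.005) = 1 + j1.1 → |·| ≈ 1.4866, ∠ ≈ 47.73°
|H| = 0.1 · 22.023 / (1.4866) ≈ 1.4814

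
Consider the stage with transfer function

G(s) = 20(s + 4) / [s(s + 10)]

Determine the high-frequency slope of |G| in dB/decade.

Each pole contributes −20 dB/decade at high frequency; each zero contributes +20 dB/decade.
Net: 1 zero(s) − 2 pole(s) → -20 dB/decade.

-20 dB/decade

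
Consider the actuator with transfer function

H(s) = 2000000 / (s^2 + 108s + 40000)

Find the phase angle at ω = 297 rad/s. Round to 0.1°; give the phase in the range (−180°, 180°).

-146.4°

At s = jω = j297:
quadratic: (j297)² + 108·j297 + 40000 = -48209 + j32076 → |·| ≈ 57905, ∠ ≈ 146.36°
∠H = 0.00° − 146.36° = -146.36°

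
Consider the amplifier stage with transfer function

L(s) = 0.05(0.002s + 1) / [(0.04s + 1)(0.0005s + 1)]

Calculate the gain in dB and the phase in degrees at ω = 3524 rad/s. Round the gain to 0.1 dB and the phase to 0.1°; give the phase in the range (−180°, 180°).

At ω = 3524 rad/s:
zero (1 + j3524·0.002) = 1 + j7.048 → |·| ≈ 7.1186, ∠ ≈ 81.92°
pole (1 + j3524·0.04) = 1 + j140.96 → |·| ≈ 140.96, ∠ ≈ 89.59°
pole (1 + j3524·0.0005) = 1 + j1.762 → |·| ≈ 2.026, ∠ ≈ 60.42°
|L| = 0.05 · 7.1186 / (140.96 · 2.026) ≈ 0.0012463
Gain = 20 log₁₀(0.0012463) ≈ -58.09 dB
∠L = (81.92°) − (89.59° + 60.42°) = -68.09°

-58.1 dB, -68.1°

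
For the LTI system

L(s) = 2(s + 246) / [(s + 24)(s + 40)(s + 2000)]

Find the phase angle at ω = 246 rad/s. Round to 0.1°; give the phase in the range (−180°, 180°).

At s = jω = j246:
zero (s+246): 246 + j246 → |·| = √(246²+246²) = √121032 ≈ 347.9, ∠ = arctan(246/246) ≈ 45.00°
pole (s+24): 24 + j246 → |·| = √(24²+246²) = √61092 ≈ 247.17, ∠ = arctan(246/24) ≈ 84.43°
pole (s+40): 40 + j246 → |·| = √(40²+246²) = √62116 ≈ 249.23, ∠ = arctan(246/40) ≈ 80.76°
pole (s+2000): 2000 + j246 → |·| = √(2000²+246²) = √4060516 ≈ 2015.1, ∠ = arctan(246/2000) ≈ 7.01°
∠L = 45.00° − 172.20° = -127.20°

-127.2°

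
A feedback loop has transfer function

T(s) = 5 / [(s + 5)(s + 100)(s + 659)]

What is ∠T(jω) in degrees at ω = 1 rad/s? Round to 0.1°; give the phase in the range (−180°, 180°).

At s = jω = j1:
pole (s+5): 5 + j1 → |·| = √(5²+1²) = √26 ≈ 5.099, ∠ = arctan(1/5) ≈ 11.31°
pole (s+100): 100 + j1 → |·| = √(100²+1²) = √10001 ≈ 100, ∠ = arctan(1/100) ≈ 0.57°
pole (s+659): 659 + j1 → |·| = √(659²+1²) = √434282 ≈ 659, ∠ = arctan(1/659) ≈ 0.09°
∠T = 0.00° − 11.97° = -11.97°

-12.0°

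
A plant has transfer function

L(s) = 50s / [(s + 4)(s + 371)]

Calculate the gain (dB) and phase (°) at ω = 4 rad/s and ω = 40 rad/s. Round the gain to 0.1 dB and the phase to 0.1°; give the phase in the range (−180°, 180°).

ω = 4: -20.4 dB, 44.4°; ω = 40: -17.5 dB, -0.4°

At s = jω = j4:
zero at origin: s = j4 → |·| = 4, ∠ = 90.00°
pole (s+4): 4 + j4 → |·| = √(4²+4²) = √32 ≈ 5.6569, ∠ = arctan(4/4) ≈ 45.00°
pole (s+371): 371 + j4 → |·| = √(371²+4²) = √137657 ≈ 371.02, ∠ = arctan(4/371) ≈ 0.62°
|L| = 50 · 4 / 2098.8 ≈ 0.095293
Gain = 20 log₁₀(0.095293) ≈ -20.42 dB
∠L = 90.00° − 45.62° = 44.38°

At s = jω = j40:
zero at origin: s = j40 → |·| = 40, ∠ = 90.00°
pole (s+4): 4 + j40 → |·| = √(4²+40²) = √1616 ≈ 40.2, ∠ = arctan(40/4) ≈ 84.29°
pole (s+371): 371 + j40 → |·| = √(371²+40²) = √139241 ≈ 373.15, ∠ = arctan(40/371) ≈ 6.15°
|L| = 50 · 40 / 15001 ≈ 0.13332
Gain = 20 log₁₀(0.13332) ≈ -17.50 dB
∠L = 90.00° − 90.44° = -0.44°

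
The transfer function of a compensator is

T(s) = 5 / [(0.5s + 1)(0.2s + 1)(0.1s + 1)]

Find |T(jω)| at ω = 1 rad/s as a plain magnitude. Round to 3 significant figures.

At ω = 1 rad/s:
pole (1 + j1·0.5) = 1 + j0.5 → |·| ≈ 1.118, ∠ ≈ 26.57°
pole (1 + j1·0.2) = 1 + j0.2 → |·| ≈ 1.0198, ∠ ≈ 11.31°
pole (1 + j1·0.1) = 1 + j0.1 → |·| ≈ 1.005, ∠ ≈ 5.71°
|T| = 5 · 1 / (1.118 · 1.0198 · 1.005) ≈ 4.3636

4.36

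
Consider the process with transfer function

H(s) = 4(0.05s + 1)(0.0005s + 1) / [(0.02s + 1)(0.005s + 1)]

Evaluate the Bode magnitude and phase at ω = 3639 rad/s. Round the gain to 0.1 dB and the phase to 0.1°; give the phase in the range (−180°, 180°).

At ω = 3639 rad/s:
zero (1 + j3639·0.05) = 1 + j181.95 → |·| ≈ 181.95, ∠ ≈ 89.69°
zero (1 + j3639·0.0005) = 1 + j1.8195 → |·| ≈ 2.0762, ∠ ≈ 61.21°
pole (1 + j3639·0.02) = 1 + j72.78 → |·| ≈ 72.787, ∠ ≈ 89.21°
pole (1 + j3639·0.005) = 1 + j18.195 → |·| ≈ 18.222, ∠ ≈ 86.85°
|H| = 4 · 181.95 · 2.0762 / (72.787 · 18.222) ≈ 1.1393
Gain = 20 log₁₀(1.1393) ≈ 1.13 dB
∠H = (89.69° + 61.21°) − (89.21° + 86.85°) = -25.16°

1.1 dB, -25.2°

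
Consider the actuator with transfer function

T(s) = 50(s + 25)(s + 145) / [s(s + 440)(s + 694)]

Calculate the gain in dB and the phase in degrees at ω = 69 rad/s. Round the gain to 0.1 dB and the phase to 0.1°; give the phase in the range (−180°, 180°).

-31.2 dB, -9.1°

At s = jω = j69:
zero (s+25): 25 + j69 → |·| = √(25²+69²) = √5386 ≈ 73.389, ∠ = arctan(69/25) ≈ 70.08°
zero (s+145): 145 + j69 → |·| = √(145²+69²) = √25786 ≈ 160.58, ∠ = arctan(69/145) ≈ 25.45°
pole (s+440): 440 + j69 → |·| = √(440²+69²) = √198361 ≈ 445.38, ∠ = arctan(69/440) ≈ 8.91°
pole (s+694): 694 + j69 → |·| = √(694²+69²) = √486397 ≈ 697.42, ∠ = arctan(69/694) ≈ 5.68°
pole at origin: |s| = 69, ∠ = 90.00° (in denominator)
|T| = 50 · 11785 / 2.1433e+07 ≈ 0.027493
Gain = 20 log₁₀(0.027493) ≈ -31.22 dB
∠T = 95.53° − 104.59° = -9.06°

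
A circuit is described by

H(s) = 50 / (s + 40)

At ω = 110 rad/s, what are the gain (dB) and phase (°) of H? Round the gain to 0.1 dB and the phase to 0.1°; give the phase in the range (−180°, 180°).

Substitute s = j110:
Numerator: 50 = 50 + j0
Denominator: (j110) + 40 = 40 + j110
|N| = √(50² + 0²) ≈ 50, ∠N ≈ 0.00°
|D| = √(40² + 110²) ≈ 117.05, ∠D ≈ 70.02°
|H| = 50 / 117.05 ≈ 0.42717
Gain = 20 log₁₀(0.42717) ≈ -7.39 dB
∠H = 0.00° − 70.02° = -70.02°

-7.4 dB, -70.0°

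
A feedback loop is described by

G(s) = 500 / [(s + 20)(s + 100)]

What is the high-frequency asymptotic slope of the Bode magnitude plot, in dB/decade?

Each pole contributes −20 dB/decade at high frequency; each zero contributes +20 dB/decade.
Net: 0 zero(s) − 2 pole(s) → -40 dB/decade.

-40 dB/decade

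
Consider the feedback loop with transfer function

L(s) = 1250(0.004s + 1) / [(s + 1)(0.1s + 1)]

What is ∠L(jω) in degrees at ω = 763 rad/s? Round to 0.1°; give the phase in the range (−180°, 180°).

At ω = 763 rad/s:
zero (1 + j763·0.004) = 1 + j3.052 → |·| ≈ 3.2117, ∠ ≈ 71.86°
pole (1 + j763·1) = 1 + j763 → |·| ≈ 763, ∠ ≈ 89.92°
pole (1 + j763·0.1) = 1 + j76.3 → |·| ≈ 76.307, ∠ ≈ 89.25°
∠L = (71.86°) − (89.92° + 89.25°) = -107.31°

-107.3°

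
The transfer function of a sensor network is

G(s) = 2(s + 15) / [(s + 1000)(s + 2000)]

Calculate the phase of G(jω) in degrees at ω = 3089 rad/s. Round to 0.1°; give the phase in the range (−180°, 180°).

-39.4°

At s = jω = j3089:
zero (s+15): 15 + j3089 → |·| = √(15²+3089²) = √9542146 ≈ 3089, ∠ = arctan(3089/15) ≈ 89.72°
pole (s+1000): 1000 + j3089 → |·| = √(1000²+3089²) = √10541921 ≈ 3246.8, ∠ = arctan(3089/1000) ≈ 72.06°
pole (s+2000): 2000 + j3089 → |·| = √(2000²+3089²) = √13541921 ≈ 3679.9, ∠ = arctan(3089/2000) ≈ 57.08°
∠G = 89.72° − 129.14° = -39.42°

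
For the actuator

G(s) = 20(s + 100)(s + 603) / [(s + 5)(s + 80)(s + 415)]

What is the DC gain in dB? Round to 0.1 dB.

17.2 dB

G(0) = 20·100·603 / (5·80·415) ≈ 7.2651
20 log₁₀(7.2651) ≈ 17.22 dB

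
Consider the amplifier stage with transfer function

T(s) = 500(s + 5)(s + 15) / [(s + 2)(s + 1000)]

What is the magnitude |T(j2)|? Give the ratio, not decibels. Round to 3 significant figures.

14.4

At s = jω = j2:
zero (s+5): 5 + j2 → |·| = √(5²+2²) = √29 ≈ 5.3852, ∠ = arctan(2/5) ≈ 21.80°
zero (s+15): 15 + j2 → |·| = √(15²+2²) = √229 ≈ 15.133, ∠ = arctan(2/15) ≈ 7.59°
pole (s+2): 2 + j2 → |·| = √(2²+2²) = √8 ≈ 2.8284, ∠ = arctan(2/2) ≈ 45.00°
pole (s+1000): 1000 + j2 → |·| = √(1000²+2²) = √1000004 ≈ 1000, ∠ = arctan(2/1000) ≈ 0.11°
|T| = 500 · 81.494 / 2828.4 ≈ 14.406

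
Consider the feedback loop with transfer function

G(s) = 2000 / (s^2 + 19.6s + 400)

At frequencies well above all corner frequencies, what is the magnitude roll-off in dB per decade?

Each pole contributes −20 dB/decade at high frequency; each zero contributes +20 dB/decade.
Net: 0 zero(s) − 2 pole(s) → -40 dB/decade.

-40 dB/decade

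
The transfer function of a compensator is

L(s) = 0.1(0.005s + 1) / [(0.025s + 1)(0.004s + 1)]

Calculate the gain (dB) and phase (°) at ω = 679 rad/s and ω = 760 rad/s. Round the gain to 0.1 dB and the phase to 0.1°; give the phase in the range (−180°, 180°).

ω = 679: -42.9 dB, -82.8°; ω = 760: -43.8 dB, -83.5°

At ω = 679 rad/s:
zero (1 + j679·0.005) = 1 + j3.395 → |·| ≈ 3.5392, ∠ ≈ 73.59°
pole (1 + j679·0.025) = 1 + j16.975 → |·| ≈ 17.004, ∠ ≈ 86.63°
pole (1 + j679·0.004) = 1 + j2.716 → |·| ≈ 2.8942, ∠ ≈ 69.79°
|L| = 0.1 · 3.5392 / (17.004 · 2.8942) ≈ 0.0071916
Gain = 20 log₁₀(0.0071916) ≈ -42.86 dB
∠L = (73.59°) − (86.63° + 69.79°) = -82.83°

At ω = 760 rad/s:
zero (1 + j760·0.005) = 1 + j3.8 → |·| ≈ 3.9294, ∠ ≈ 75.26°
pole (1 + j760·0.025) = 1 + j19 → |·| ≈ 19.026, ∠ ≈ 86.99°
pole (1 + j760·0.004) = 1 + j3.04 → |·| ≈ 3.2002, ∠ ≈ 71.79°
|L| = 0.1 · 3.9294 / (19.026 · 3.2002) ≈ 0.0064536
Gain = 20 log₁₀(0.0064536) ≈ -43.80 dB
∠L = (75.26°) − (86.99° + 71.79°) = -83.52°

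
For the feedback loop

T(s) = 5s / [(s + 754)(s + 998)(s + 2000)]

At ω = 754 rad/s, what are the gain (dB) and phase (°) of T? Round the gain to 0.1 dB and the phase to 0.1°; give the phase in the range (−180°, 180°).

At s = jω = j754:
zero at origin: s = j754 → |·| = 754, ∠ = 90.00°
pole (s+754): 754 + j754 → |·| = √(754²+754²) = √1137032 ≈ 1066.3, ∠ = arctan(754/754) ≈ 45.00°
pole (s+998): 998 + j754 → |·| = √(998²+754²) = √1564520 ≈ 1250.8, ∠ = arctan(754/998) ≈ 37.07°
pole (s+2000): 2000 + j754 → |·| = √(2000²+754²) = √4568516 ≈ 2137.4, ∠ = arctan(754/2000) ≈ 20.66°
|T| = 5 · 754 / 2.8507e+09 ≈ 1.3225e-06
Gain = 20 log₁₀(1.3225e-06) ≈ -117.57 dB
∠T = 90.00° − 102.73° = -12.73°

-117.6 dB, -12.7°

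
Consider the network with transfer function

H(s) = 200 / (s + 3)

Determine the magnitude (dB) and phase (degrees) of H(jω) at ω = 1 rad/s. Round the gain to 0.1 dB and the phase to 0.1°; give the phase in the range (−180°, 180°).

36.0 dB, -18.4°

At s = jω = j1:
pole (s+3): 3 + j1 → |·| = √(3²+1²) = √10 ≈ 3.1623, ∠ = arctan(1/3) ≈ 18.43°
|H| = 200 / 3.1623 ≈ 63.245
Gain = 20 log₁₀(63.245) ≈ 36.02 dB
∠H = 0.00° − 18.43° = -18.43°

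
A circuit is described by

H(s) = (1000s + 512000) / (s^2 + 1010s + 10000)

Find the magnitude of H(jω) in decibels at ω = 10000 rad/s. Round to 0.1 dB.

Substitute s = j10000:
Numerator: 1000(j10000) + 512000 = 512000 + j10000000
Denominator: (j10000)^2 + 1010(j10000) + 10000 = -99990000 + j10100000
|N| = √(512000² + 10000000²) ≈ 1.0013e+07, ∠N ≈ 87.07°
|D| = √(99990000² + 10100000²) ≈ 1.005e+08, ∠D ≈ 174.23°
|H| = 1.0013e+07 / 1.005e+08 ≈ 0.099632
Gain = 20 log₁₀(0.099632) ≈ -20.03 dB

-20.0 dB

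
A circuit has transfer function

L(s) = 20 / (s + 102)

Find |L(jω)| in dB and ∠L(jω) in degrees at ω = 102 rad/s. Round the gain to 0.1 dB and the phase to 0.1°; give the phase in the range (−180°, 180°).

-17.2 dB, -45.0°

Substitute s = j102:
Numerator: 20 = 20 + j0
Denominator: (j102) + 102 = 102 + j102
|N| = √(20² + 0²) ≈ 20, ∠N ≈ 0.00°
|D| = √(102² + 102²) ≈ 144.25, ∠D ≈ 45.00°
|L| = 20 / 144.25 ≈ 0.13865
Gain = 20 log₁₀(0.13865) ≈ -17.16 dB
∠L = 0.00° − 45.00° = -45.00°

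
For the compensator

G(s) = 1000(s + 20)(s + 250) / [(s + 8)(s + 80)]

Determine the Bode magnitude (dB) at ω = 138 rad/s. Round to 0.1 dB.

65.1 dB

At s = jω = j138:
zero (s+20): 20 + j138 → |·| = √(20²+138²) = √19444 ≈ 139.44, ∠ = arctan(138/20) ≈ 81.75°
zero (s+250): 250 + j138 → |·| = √(250²+138²) = √81544 ≈ 285.56, ∠ = arctan(138/250) ≈ 28.90°
pole (s+8): 8 + j138 → |·| = √(8²+138²) = √19108 ≈ 138.23, ∠ = arctan(138/8) ≈ 86.68°
pole (s+80): 80 + j138 → |·| = √(80²+138²) = √25444 ≈ 159.51, ∠ = arctan(138/80) ≈ 59.90°
|G| = 1000 · 39818 / 22049 ≈ 1805.9
Gain = 20 log₁₀(1805.9) ≈ 65.13 dB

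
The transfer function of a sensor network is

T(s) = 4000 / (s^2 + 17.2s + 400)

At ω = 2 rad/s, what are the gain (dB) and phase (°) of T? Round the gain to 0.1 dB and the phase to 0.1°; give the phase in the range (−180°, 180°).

20.1 dB, -5.0°

At s = jω = j2:
quadratic: (j2)² + 17.2·j2 + 400 = 396 + j34.4 → |·| ≈ 397.49, ∠ ≈ 4.96°
|T| = 4000 / 397.49 ≈ 10.063
Gain = 20 log₁₀(10.063) ≈ 20.05 dB
∠T = 0.00° − 4.96° = -4.96°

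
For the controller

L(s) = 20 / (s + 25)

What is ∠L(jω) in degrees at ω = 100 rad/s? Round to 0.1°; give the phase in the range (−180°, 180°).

Substitute s = j100:
Numerator: 20 = 20 + j0
Denominator: (j100) + 25 = 25 + j100
|N| = √(20² + 0²) ≈ 20, ∠N ≈ 0.00°
|D| = √(25² + 100²) ≈ 103.08, ∠D ≈ 75.96°
∠L = 0.00° − 75.96° = -75.96°

-76.0°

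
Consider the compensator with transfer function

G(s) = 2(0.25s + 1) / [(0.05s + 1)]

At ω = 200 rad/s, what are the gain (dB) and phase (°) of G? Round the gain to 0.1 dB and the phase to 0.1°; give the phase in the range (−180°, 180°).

At ω = 200 rad/s:
zero (1 + j200·0.25) = 1 + j50 → |·| ≈ 50.01, ∠ ≈ 88.85°
pole (1 + j200·0.05) = 1 + j10 → |·| ≈ 10.05, ∠ ≈ 84.29°
|G| = 2 · 50.01 / (10.05) ≈ 9.9522
Gain = 20 log₁₀(9.9522) ≈ 19.96 dB
∠G = (88.85°) − (84.29°) = 4.56°

20.0 dB, 4.6°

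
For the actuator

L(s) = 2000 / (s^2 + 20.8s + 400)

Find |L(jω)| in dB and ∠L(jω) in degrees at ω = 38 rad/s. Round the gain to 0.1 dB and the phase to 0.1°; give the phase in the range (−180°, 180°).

At s = jω = j38:
quadratic: (j38)² + 20.8·j38 + 400 = -1044 + j790.4 → |·| ≈ 1309.5, ∠ ≈ 142.87°
|L| = 2000 / 1309.5 ≈ 1.5273
Gain = 20 log₁₀(1.5273) ≈ 3.68 dB
∠L = 0.00° − 142.87° = -142.87°

3.7 dB, -142.9°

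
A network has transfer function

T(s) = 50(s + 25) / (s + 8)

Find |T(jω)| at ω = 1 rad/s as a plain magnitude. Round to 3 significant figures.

155

At s = jω = j1:
zero (s+25): 25 + j1 → |·| = √(25²+1²) = √626 ≈ 25.02, ∠ = arctan(1/25) ≈ 2.29°
pole (s+8): 8 + j1 → |·| = √(8²+1²) = √65 ≈ 8.0623, ∠ = arctan(1/8) ≈ 7.13°
|T| = 50 · 25.02 / 8.0623 ≈ 155.17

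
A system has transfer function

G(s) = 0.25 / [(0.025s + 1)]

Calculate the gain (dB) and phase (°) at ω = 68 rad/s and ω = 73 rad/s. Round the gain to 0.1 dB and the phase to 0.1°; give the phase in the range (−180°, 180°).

At ω = 68 rad/s:
pole (1 + j68·0.025) = 1 + j1.7 → |·| ≈ 1.9723, ∠ ≈ 59.53°
|G| = 0.25 · 1 / (1.9723) ≈ 0.12676
Gain = 20 log₁₀(0.12676) ≈ -17.94 dB
∠G = (0°) − (59.53°) = -59.53°

At ω = 73 rad/s:
pole (1 + j73·0.025) = 1 + j1.825 → |·| ≈ 2.081, ∠ ≈ 61.28°
|G| = 0.25 · 1 / (2.081) ≈ 0.12013
Gain = 20 log₁₀(0.12013) ≈ -18.41 dB
∠G = (0°) − (61.28°) = -61.28°

ω = 68: -17.9 dB, -59.5°; ω = 73: -18.4 dB, -61.3°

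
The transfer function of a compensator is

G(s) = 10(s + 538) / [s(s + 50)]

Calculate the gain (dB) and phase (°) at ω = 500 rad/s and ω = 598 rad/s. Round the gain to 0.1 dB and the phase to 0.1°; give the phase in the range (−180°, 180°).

ω = 500: -30.7 dB, -131.4°; ω = 598: -33.0 dB, -127.2°

At s = jω = j500:
zero (s+538): 538 + j500 → |·| = √(538²+500²) = √539444 ≈ 734.47, ∠ = arctan(500/538) ≈ 42.90°
pole (s+50): 50 + j500 → |·| = √(50²+500²) = √252500 ≈ 502.49, ∠ = arctan(500/50) ≈ 84.29°
pole at origin: |s| = 500, ∠ = 90.00° (in denominator)
|G| = 10 · 734.47 / 2.5124e+05 ≈ 0.029234
Gain = 20 log₁₀(0.029234) ≈ -30.68 dB
∠G = 42.90° − 174.29° = -131.39°

At s = jω = j598:
zero (s+538): 538 + j598 → |·| = √(538²+598²) = √647048 ≈ 804.39, ∠ = arctan(598/538) ≈ 48.02°
pole (s+50): 50 + j598 → |·| = √(50²+598²) = √360104 ≈ 600.09, ∠ = arctan(598/50) ≈ 85.22°
pole at origin: |s| = 598, ∠ = 90.00° (in denominator)
|G| = 10 · 804.39 / 3.5885e+05 ≈ 0.022416
Gain = 20 log₁₀(0.022416) ≈ -32.99 dB
∠G = 48.02° − 175.22° = -127.20°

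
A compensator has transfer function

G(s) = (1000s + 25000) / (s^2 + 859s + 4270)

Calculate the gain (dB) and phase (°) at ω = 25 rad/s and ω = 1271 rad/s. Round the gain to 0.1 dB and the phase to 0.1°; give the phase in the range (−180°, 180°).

Substitute s = j25:
Numerator: 1000(j25) + 25000 = 25000 + j25000
Denominator: (j25)^2 + 859(j25) + 4270 = 3645 + j21475
|N| = √(25000² + 25000²) ≈ 35355, ∠N ≈ 45.00°
|D| = √(3645² + 21475²) ≈ 21782, ∠D ≈ 80.37°
|G| = 35355 / 21782 ≈ 1.6231
Gain = 20 log₁₀(1.6231) ≈ 4.21 dB
∠G = 45.00° − 80.37° = -35.37°

Substitute s = j1271:
Numerator: 1000(j1271) + 25000 = 25000 + j1271000
Denominator: (j1271)^2 + 859(j1271) + 4270 = -1611171 + j1091789
|N| = √(25000² + 1271000²) ≈ 1.2712e+06, ∠N ≈ 88.87°
|D| = √(1611171² + 1091789²) ≈ 1.9462e+06, ∠D ≈ 145.88°
|G| = 1.2712e+06 / 1.9462e+06 ≈ 0.65317
Gain = 20 log₁₀(0.65317) ≈ -3.70 dB
∠G = 88.87° − 145.88° = -57.01°

ω = 25: 4.2 dB, -35.4°; ω = 1271: -3.7 dB, -57.0°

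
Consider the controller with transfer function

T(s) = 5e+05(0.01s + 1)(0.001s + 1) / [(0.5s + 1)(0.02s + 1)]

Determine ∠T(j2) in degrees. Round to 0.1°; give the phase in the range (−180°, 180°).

At ω = 2 rad/s:
zero (1 + j2·0.01) = 1 + j0.02 → |·| ≈ 1.0002, ∠ ≈ 1.15°
zero (1 + j2·0.001) = 1 + j0.002 → |·| ≈ 1, ∠ ≈ 0.11°
pole (1 + j2·0.5) = 1 + j1 → |·| ≈ 1.4142, ∠ ≈ 45.00°
pole (1 + j2·0.02) = 1 + j0.04 → |·| ≈ 1.0008, ∠ ≈ 2.29°
∠T = (1.15° + 0.11°) − (45.00° + 2.29°) = -46.03°

-46.0°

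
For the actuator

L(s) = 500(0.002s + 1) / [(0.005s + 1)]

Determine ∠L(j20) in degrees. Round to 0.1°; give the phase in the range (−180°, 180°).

At ω = 20 rad/s:
zero (1 + j20·0.002) = 1 + j0.04 → |·| ≈ 1.0008, ∠ ≈ 2.29°
pole (1 + j20·0.005) = 1 + j0.1 → |·| ≈ 1.005, ∠ ≈ 5.71°
∠L = (2.29°) − (5.71°) = -3.42°

-3.4°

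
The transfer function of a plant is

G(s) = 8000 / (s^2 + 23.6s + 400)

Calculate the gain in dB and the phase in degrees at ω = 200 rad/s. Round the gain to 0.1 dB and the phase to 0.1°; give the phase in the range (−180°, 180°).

-14.0 dB, -173.2°

At s = jω = j200:
quadratic: (j200)² + 23.6·j200 + 400 = -39600 + j4720 → |·| ≈ 39880, ∠ ≈ 173.20°
|G| = 8000 / 39880 ≈ 0.2006
Gain = 20 log₁₀(0.2006) ≈ -13.95 dB
∠G = 0.00° − 173.20° = -173.20°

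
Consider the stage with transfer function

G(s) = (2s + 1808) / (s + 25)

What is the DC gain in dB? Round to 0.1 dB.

37.2 dB

G(0) = 1808 / 25 = 72.32
20 log₁₀(72.32) ≈ 37.19 dB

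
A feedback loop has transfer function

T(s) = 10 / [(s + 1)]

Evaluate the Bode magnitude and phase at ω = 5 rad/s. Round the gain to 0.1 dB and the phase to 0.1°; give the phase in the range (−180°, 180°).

5.9 dB, -78.7°

At ω = 5 rad/s:
pole (1 + j5·1) = 1 + j5 → |·| ≈ 5.099, ∠ ≈ 78.69°
|T| = 10 · 1 / (5.099) ≈ 1.9612
Gain = 20 log₁₀(1.9612) ≈ 5.85 dB
∠T = (0°) − (78.69°) = -78.69°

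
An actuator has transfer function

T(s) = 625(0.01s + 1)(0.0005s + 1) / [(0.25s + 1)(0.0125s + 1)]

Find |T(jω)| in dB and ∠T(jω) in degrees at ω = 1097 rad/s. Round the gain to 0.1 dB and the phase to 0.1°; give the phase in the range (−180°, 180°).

At ω = 1097 rad/s:
zero (1 + j1097·0.01) = 1 + j10.97 → |·| ≈ 11.015, ∠ ≈ 84.79°
zero (1 + j1097·0.0005) = 1 + j0.5485 → |·| ≈ 1.1405, ∠ ≈ 28.74°
pole (1 + j1097·0.25) = 1 + j274.25 → |·| ≈ 274.25, ∠ ≈ 89.79°
pole (1 + j1097·0.0125) = 1 + j13.7125 → |·| ≈ 13.749, ∠ ≈ 85.83°
|T| = 625 · 11.015 · 1.1405 / (274.25 · 13.749) ≈ 2.0823
Gain = 20 log₁₀(2.0823) ≈ 6.37 dB
∠T = (84.79° + 28.74°) − (89.79° + 85.83°) = -62.09°

6.4 dB, -62.1°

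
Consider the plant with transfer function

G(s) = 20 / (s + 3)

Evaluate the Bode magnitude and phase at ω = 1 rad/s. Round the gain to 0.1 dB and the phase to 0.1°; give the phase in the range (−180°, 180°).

Substitute s = j1:
Numerator: 20 = 20 + j0
Denominator: (j1) + 3 = 3 + j1
|N| = √(20² + 0²) ≈ 20, ∠N ≈ 0.00°
|D| = √(3² + 1²) ≈ 3.1623, ∠D ≈ 18.43°
|G| = 20 / 3.1623 ≈ 6.3245
Gain = 20 log₁₀(6.3245) ≈ 16.02 dB
∠G = 0.00° − 18.43° = -18.43°

16.0 dB, -18.4°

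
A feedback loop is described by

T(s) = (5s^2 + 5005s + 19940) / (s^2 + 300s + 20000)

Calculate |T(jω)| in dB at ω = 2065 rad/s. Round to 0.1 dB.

Substitute s = j2065:
Numerator: 5(j2065)^2 + 5005(j2065) + 19940 = -21301185 + j10335325
Denominator: (j2065)^2 + 300(j2065) + 20000 = -4244225 + j619500
|N| = √(21301185² + 10335325²) ≈ 2.3676e+07, ∠N ≈ 154.12°
|D| = √(4244225² + 619500²) ≈ 4.2892e+06, ∠D ≈ 171.70°
|T| = 2.3676e+07 / 4.2892e+06 ≈ 5.5199
Gain = 20 log₁₀(5.5199) ≈ 14.84 dB

14.8 dB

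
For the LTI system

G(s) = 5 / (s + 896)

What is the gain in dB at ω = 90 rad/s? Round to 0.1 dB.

-45.1 dB

Substitute s = j90:
Numerator: 5 = 5 + j0
Denominator: (j90) + 896 = 896 + j90
|N| = √(5² + 0²) ≈ 5, ∠N ≈ 0.00°
|D| = √(896² + 90²) ≈ 900.51, ∠D ≈ 5.74°
|G| = 5 / 900.51 ≈ 0.0055524
Gain = 20 log₁₀(0.0055524) ≈ -45.11 dB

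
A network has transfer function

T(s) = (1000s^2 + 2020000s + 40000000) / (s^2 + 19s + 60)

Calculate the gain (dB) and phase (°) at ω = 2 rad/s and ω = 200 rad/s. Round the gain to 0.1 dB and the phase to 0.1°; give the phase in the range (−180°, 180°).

ω = 2: 115.5 dB, -28.4°; ω = 200: 80.1 dB, -84.6°

Substitute s = j2:
Numerator: 1000(j2)^2 + 2020000(j2) + 40000000 = 39996000 + j4040000
Denominator: (j2)^2 + 19(j2) + 60 = 56 + j38
|N| = √(39996000² + 4040000²) ≈ 4.02e+07, ∠N ≈ 5.77°
|D| = √(56² + 38²) ≈ 67.676, ∠D ≈ 34.16°
|T| = 4.02e+07 / 67.676 ≈ 5.9401e+05
Gain = 20 log₁₀(5.9401e+05) ≈ 115.48 dB
∠T = 5.77° − 34.16° = -28.39°

Substitute s = j200:
Numerator: 1000(j200)^2 + 2020000(j200) + 40000000 = 0 + j404000000
Denominator: (j200)^2 + 19(j200) + 60 = -39940 + j3800
|N| = √(0² + 404000000²) ≈ 4.04e+08, ∠N ≈ 90.00°
|D| = √(39940² + 3800²) ≈ 40120, ∠D ≈ 174.57°
|T| = 4.04e+08 / 40120 ≈ 10070
Gain = 20 log₁₀(10070) ≈ 80.06 dB
∠T = 90.00° − 174.57° = -84.57°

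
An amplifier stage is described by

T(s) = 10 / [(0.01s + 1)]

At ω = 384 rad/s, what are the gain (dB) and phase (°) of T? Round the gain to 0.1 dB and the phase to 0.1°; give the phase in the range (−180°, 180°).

8.0 dB, -75.4°

At ω = 384 rad/s:
pole (1 + j384·0.01) = 1 + j3.84 → |·| ≈ 3.9681, ∠ ≈ 75.40°
|T| = 10 · 1 / (3.9681) ≈ 2.5201
Gain = 20 log₁₀(2.5201) ≈ 8.03 dB
∠T = (0°) − (75.40°) = -75.40°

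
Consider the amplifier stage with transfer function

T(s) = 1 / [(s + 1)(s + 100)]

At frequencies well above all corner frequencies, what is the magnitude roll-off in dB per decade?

-40 dB/decade

Each pole contributes −20 dB/decade at high frequency; each zero contributes +20 dB/decade.
Net: 0 zero(s) − 2 pole(s) → -40 dB/decade.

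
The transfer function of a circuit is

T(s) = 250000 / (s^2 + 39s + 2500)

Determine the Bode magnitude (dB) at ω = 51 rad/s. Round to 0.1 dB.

42.0 dB

At s = jω = j51:
quadratic: (j51)² + 39·j51 + 2500 = -101 + j1989 → |·| ≈ 1991.6, ∠ ≈ 92.91°
|T| = 250000 / 1991.6 ≈ 125.53
Gain = 20 log₁₀(125.53) ≈ 41.97 dB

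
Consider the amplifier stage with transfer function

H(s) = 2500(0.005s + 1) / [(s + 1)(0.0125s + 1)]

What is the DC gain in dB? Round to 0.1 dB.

H(0) = 2500 · 1 / 1 = 2500
20 log₁₀(2500) ≈ 67.96 dB

68.0 dB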